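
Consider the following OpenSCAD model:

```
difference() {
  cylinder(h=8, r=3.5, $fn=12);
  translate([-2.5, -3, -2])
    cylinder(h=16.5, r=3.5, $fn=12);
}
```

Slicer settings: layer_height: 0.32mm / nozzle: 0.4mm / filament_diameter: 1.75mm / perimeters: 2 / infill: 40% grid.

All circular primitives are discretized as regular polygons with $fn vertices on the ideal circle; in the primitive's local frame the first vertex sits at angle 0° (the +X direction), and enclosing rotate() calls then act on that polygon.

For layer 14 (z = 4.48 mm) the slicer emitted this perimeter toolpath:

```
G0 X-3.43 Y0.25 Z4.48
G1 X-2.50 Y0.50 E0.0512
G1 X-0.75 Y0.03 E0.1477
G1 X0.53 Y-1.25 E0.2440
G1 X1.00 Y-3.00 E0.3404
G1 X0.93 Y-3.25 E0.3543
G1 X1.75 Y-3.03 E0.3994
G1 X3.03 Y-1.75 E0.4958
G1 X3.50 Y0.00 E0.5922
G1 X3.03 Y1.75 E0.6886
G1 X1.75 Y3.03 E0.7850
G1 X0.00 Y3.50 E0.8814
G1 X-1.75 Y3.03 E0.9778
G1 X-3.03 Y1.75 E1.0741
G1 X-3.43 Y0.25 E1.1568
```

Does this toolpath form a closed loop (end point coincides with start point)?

Start point (G0): (-3.43, 0.25). End point (last G1): the path returns to the start — closed.

yes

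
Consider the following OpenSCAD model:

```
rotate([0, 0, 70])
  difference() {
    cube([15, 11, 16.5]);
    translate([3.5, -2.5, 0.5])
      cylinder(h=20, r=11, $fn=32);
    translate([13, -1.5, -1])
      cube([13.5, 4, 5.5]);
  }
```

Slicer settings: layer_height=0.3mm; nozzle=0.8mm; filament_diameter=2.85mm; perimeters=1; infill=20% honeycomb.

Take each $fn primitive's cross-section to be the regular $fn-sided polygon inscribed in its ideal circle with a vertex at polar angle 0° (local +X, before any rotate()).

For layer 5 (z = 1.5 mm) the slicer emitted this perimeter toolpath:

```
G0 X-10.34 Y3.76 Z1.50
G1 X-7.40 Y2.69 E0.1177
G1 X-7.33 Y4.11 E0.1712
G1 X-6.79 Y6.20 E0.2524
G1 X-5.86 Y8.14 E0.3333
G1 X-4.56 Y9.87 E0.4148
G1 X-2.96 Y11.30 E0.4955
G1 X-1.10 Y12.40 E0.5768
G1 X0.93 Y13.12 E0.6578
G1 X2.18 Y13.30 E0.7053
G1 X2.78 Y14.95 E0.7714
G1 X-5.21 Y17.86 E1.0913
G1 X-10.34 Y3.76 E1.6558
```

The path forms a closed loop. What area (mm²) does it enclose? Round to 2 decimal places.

65.79 mm²

Apply the shoelace formula to the sequence of (X, Y) vertices; enclosed area = 65.79 mm².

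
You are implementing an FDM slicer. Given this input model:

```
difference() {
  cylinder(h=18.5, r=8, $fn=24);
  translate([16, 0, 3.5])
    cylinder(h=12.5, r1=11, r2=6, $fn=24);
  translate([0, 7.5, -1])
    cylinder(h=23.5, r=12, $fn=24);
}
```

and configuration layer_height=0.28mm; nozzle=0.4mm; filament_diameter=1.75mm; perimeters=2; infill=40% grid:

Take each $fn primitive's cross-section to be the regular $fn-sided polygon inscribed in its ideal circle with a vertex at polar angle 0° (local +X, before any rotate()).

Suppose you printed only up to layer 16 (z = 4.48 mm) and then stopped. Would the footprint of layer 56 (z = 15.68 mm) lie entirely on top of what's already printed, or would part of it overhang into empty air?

Compare the two slices. At z = 4.48: the r=8 cylinder contributes a regular 24-gon of circumradius 8 (area = (24/2)·8.000²·sin(360°/24) = 198.77 mm²); the cone at (16, 0) (r1=11→r2=6) has section circumradius 10.608 here — a regular 24-gon (area = (24/2)·10.608²·sin(360°/24) = 349.50 mm²); the r=12 cylinder at (0, 7.5) gives a regular 24-gon of circumradius 12 (constant along its height) (area = (24/2)·12.000²·sin(360°/24) = 447.24 mm²); Taking the first minus the rest: starting from the r=8 cylinder (198.77 mm²), the cone at (16, 0) partially overlaps it — only the 15.52 mm² overlap (of its 349.50 mm²) is removed, clipping the outline; the r=12 cylinder at (0, 7.5) partially overlaps it — only the 141.43 mm² overlap (of its 447.24 mm²) is removed, clipping the outline — area = 41.83 mm². At z = 15.68: the cylinder: section is a regular 24-gon, circumradius r=8 (area = (24/2)·8.000²·sin(360°/24) = 198.77 mm²); the cone at (16, 0): at t=0.974 of its height the radius interpolates to r₁+(r₂−r₁)t = 6.128, giving a regular 24-gon of that circumradius (area = (24/2)·6.128²·sin(360°/24) = 116.63 mm²); the cylinder at (0, 7.5): section is a regular 24-gon, circumradius r=12 (area = (24/2)·12.000²·sin(360°/24) = 447.24 mm²); Taking the first minus the rest: starting from the r=8 cylinder (198.77 mm²), the cone at (16, 0) misses the remaining region (no effect); the r=12 cylinder at (0, 7.5) partially overlaps it — only the 154.51 mm² overlap (of its 447.24 mm²) is removed, clipping the outline — area = 44.26 mm². Checking containment: at z = 15.68 the cross-section extends beyond the z = 4.48 cross-section by about 2.43 mm².

part overhangs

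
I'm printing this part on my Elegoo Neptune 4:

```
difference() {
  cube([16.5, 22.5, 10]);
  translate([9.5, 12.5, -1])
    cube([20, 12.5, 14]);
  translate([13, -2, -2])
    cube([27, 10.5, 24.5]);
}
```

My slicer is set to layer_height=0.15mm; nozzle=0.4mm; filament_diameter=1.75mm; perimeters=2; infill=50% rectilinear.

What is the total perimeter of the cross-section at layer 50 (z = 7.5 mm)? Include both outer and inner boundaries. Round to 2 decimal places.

At z = 7.5 mm: the cube is present — its section is the full 16.5×22.5 rectangle (perimeter 78.00 mm); the cube at (9.5, 12.5) is present — its section is the full 20×12.5 rectangle (perimeter 65.00 mm); the cube at (13, -2) (footprint 27×10.5) is included at this height (perimeter 75.00 mm); After the difference (first − rest): starting from the 16.5×22.5 cube, the 20×12.5 cube at (9.5, 12.5) partially overlaps it — only the 70.00 mm² overlap (of its 250.00 mm²) is removed, clipping the outline; the 27×10.5 cube at (13, -2) partially overlaps it — only the 29.75 mm² overlap (of its 283.50 mm²) is removed, clipping the outline — boundary = 78.00 mm. Overall, the cross-section is a single solid region. Total boundary length (outer) = 78.00 mm.

78.00 mm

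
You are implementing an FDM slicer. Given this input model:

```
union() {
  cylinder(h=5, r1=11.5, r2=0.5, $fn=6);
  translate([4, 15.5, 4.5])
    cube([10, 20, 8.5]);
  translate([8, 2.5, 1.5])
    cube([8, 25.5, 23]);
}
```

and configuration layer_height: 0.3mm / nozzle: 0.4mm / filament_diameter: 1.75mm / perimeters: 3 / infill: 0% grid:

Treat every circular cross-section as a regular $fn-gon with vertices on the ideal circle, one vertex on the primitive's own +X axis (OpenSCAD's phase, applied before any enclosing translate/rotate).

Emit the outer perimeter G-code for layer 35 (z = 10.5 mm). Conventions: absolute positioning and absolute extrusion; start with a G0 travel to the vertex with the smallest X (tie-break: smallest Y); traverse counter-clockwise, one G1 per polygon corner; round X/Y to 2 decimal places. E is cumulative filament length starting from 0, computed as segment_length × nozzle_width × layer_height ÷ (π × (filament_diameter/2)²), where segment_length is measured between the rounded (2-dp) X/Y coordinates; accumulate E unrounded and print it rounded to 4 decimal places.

G0 X4.00 Y15.50 Z10.50
G1 X8.00 Y15.50 E0.1996
G1 X8.00 Y2.50 E0.8481
G1 X16.00 Y2.50 E1.2473
G1 X16.00 Y28.00 E2.5195
G1 X14.00 Y28.00 E2.6192
G1 X14.00 Y35.50 E2.9934
G1 X4.00 Y35.50 E3.4923
G1 X4.00 Y15.50 E4.4901

At z = 10.5 mm: the cone is not intersected at this z (z outside [0, 5]); the 10×20 cube at (4, 15.5) contributes its full rectangle; the 8×25.5 cube at (8, 2.5) contributes its full rectangle; Taking the union: the regions partially overlap (shared area 75.00 mm²), so overlapping operands fuse into one piece — 1 connected region. The outline is a single polygon with 8 vertices. Extrusion per mm of travel: 0.4 × 0.3 / (π × 0.875²) = 0.049890. Accumulating E over each segment gives final E = 4.4901.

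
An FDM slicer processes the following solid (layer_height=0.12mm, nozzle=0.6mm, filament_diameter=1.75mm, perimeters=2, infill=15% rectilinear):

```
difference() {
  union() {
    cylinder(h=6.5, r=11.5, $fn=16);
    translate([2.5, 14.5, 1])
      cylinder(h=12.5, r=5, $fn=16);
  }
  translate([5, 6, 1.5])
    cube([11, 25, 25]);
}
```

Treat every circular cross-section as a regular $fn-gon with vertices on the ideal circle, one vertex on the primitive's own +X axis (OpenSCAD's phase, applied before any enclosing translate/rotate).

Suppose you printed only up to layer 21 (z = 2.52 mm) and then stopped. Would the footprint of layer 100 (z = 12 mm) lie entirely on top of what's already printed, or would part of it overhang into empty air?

Compare the two slices. At z = 2.52: the cylinder: section is a regular 16-gon, circumradius r=11.5 (area = (16/2)·11.500²·sin(360°/16) = 404.88 mm²); the r=5 cylinder at (2.5, 14.5) gives a regular 16-gon of circumradius 5 (constant along its height) (area = (16/2)·5.000²·sin(360°/16) = 76.54 mm²); Taking the union: the regions partially overlap — summed areas 481.42 mm² minus the doubly-counted overlap 6.86 mm² gives 474.55 mm² — area = 474.55 mm²; the 11×25 cube at (5, 6) contributes its full rectangle (area 275.00 mm²); Taking the first minus the rest: starting from that combined region (474.55 mm²), the 11×25 cube at (5, 6) partially overlaps it — only the 26.14 mm² overlap (of its 275.00 mm²) is removed, clipping the outline — area = 448.41 mm². At z = 12: the cylinder is not intersected at this z (z outside [0, 6.5]); the r=5 cylinder at (2.5, 14.5) contributes a regular 16-gon of circumradius 5 (area = (16/2)·5.000²·sin(360°/16) = 76.54 mm²); Taking the union: only the r=5 cylinder at (2.5, 14.5) is present, so the union is just that shape — area = 76.54 mm²; the cube at (5, 6) (footprint 11×25) is included at this height (area 275.00 mm²); Taking the first minus the rest: starting from the result so far (76.54 mm²), the 11×25 cube at (5, 6) partially overlaps it — only the 14.67 mm² overlap (of its 275.00 mm²) is removed, clipping the outline — area = 61.86 mm². Checking containment: the cross-section at z = 12 is a subset of the cross-section at z = 2.52.

entirely on top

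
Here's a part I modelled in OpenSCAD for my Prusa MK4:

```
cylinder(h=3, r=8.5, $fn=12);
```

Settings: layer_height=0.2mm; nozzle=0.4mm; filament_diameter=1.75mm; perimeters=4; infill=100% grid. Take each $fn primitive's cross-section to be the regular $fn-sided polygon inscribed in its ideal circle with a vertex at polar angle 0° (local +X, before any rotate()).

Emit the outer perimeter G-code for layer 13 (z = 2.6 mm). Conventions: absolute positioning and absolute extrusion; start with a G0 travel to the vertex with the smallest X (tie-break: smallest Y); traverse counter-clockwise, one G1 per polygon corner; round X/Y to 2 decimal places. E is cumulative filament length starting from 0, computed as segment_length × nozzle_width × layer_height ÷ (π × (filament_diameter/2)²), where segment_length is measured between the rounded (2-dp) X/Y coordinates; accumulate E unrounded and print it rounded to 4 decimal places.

At z = 2.6 mm: the cylinder: section is a regular 12-gon, circumradius r=8.5. The outline is a single polygon with 12 vertices. Extrusion per mm of travel: 0.4 × 0.2 / (π × 0.875²) = 0.033260. Accumulating E over each segment gives final E = 1.7560.

G0 X-8.50 Y0.00 Z2.60
G1 X-7.36 Y-4.25 E0.1464
G1 X-4.25 Y-7.36 E0.2926
G1 X0.00 Y-8.50 E0.4390
G1 X4.25 Y-7.36 E0.5853
G1 X7.36 Y-4.25 E0.7316
G1 X8.50 Y0.00 E0.8780
G1 X7.36 Y4.25 E1.0243
G1 X4.25 Y7.36 E1.1706
G1 X0.00 Y8.50 E1.3170
G1 X-4.25 Y7.36 E1.4633
G1 X-7.36 Y4.25 E1.6096
G1 X-8.50 Y0.00 E1.7560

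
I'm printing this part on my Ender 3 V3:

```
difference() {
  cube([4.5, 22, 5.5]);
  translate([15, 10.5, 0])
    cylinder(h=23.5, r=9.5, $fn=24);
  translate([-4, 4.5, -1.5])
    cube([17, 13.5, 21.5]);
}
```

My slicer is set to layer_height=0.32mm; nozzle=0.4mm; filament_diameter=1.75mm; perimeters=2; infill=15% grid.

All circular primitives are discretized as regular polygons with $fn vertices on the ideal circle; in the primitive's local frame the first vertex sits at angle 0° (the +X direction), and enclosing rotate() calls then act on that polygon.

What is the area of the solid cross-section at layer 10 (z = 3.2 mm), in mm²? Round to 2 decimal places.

38.25 mm²

At z = 3.2 mm: the 4.5×22 cube contributes its full rectangle (area 99.00 mm²); the cylinder at (15, 10.5): section is a regular 24-gon, circumradius r=9.5 (area = (24/2)·9.500²·sin(360°/24) = 280.30 mm²); the cube at (-4, 4.5) is present — its section is the full 17×13.5 rectangle (area 229.50 mm²); Taking the first minus the rest: starting from the 4.5×22 cube (99.00 mm²), the r=9.5 cylinder at (15, 10.5) misses the remaining region (no effect); the 17×13.5 cube at (-4, 4.5) partially overlaps it — only the 60.75 mm² overlap (of its 229.50 mm²) is removed, clipping the outline — area = 38.25 mm². Overall, the cross-section has 2 separate islands. Net area = 38.25 mm².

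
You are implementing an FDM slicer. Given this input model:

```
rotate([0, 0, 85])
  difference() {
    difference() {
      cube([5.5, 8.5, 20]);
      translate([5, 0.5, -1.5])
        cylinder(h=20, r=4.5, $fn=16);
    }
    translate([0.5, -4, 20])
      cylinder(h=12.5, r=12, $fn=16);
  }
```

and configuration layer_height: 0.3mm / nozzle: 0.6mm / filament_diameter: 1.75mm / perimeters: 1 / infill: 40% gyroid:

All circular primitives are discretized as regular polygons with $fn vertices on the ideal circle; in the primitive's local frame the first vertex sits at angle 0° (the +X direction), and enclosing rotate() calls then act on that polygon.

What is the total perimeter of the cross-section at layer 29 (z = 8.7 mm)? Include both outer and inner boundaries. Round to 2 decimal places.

26.24 mm

At z = 8.7 mm: the cube (footprint 5.5×8.5) is included at this height (perimeter 28.00 mm); the r=4.5 cylinder at (5, 0.5) contributes a regular 16-gon of circumradius 4.5 (perimeter = 2·16·4.500·sin(180°/16) = 28.09 mm); Subtracting the remaining from the first: starting from the 5.5×8.5 cube, the r=4.5 cylinder at (5, 0.5) partially overlaps it — only the 20.20 mm² overlap (of its 61.99 mm²) is removed, clipping the outline — boundary = 26.24 mm; the cylinder at (0.5, -4) is absent (z outside [20, 32.5]); Subtracting the remaining from the first: none of the subtracted shapes is present at this height, so the result so far is unchanged — boundary = 26.24 mm; (whole slice rotated 85° about Z — lengths, areas and connectivity unchanged). Overall, the cross-section is a single solid region. Total boundary length (outer) = 26.24 mm.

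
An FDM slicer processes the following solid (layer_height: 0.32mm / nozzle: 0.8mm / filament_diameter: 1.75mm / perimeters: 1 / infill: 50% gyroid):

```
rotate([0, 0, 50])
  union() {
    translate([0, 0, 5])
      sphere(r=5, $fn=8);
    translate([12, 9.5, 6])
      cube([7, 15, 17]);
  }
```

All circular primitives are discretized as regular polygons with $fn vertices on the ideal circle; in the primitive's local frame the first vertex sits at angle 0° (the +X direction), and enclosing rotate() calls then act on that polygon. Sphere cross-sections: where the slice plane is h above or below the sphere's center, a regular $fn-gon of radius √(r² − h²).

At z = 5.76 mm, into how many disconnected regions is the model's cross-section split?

At z = 5.76 mm: the sphere: section is a regular 8-gon, circumradius = √(r²−h²) = √(5²−0.76²) = 4.942; the cube at (12, 9.5) does not reach this height (z outside [6, 23]); Combining (union): only the r=5 sphere is present, so the union is just that shape — 1 connected region; (whole slice rotated 50° about Z — lengths, areas and connectivity unchanged). The result has 1 disconnected region.

1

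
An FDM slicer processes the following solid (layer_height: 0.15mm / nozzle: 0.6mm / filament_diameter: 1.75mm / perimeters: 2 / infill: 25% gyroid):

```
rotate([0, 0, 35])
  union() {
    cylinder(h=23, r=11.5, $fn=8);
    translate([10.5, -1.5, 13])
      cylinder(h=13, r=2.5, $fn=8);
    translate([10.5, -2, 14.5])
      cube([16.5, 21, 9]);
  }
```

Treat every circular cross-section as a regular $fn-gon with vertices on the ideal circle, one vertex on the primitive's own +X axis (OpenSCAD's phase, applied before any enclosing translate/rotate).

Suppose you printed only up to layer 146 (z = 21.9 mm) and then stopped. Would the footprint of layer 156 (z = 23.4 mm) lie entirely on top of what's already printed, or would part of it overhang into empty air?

entirely on top

Compare the two slices. At z = 21.9: the r=11.5 cylinder gives a regular 8-gon of circumradius 11.5 (constant along its height) (area = (8/2)·11.500²·sin(360°/8) = 374.06 mm²); the r=2.5 cylinder at (10.5, -1.5) contributes a regular 8-gon of circumradius 2.5 (area = (8/2)·2.500²·sin(360°/8) = 17.68 mm²); the cube at (10.5, -2) is present — its section is the full 16.5×21 rectangle (area 346.50 mm²); Taking the union: the regions partially overlap — summed areas 738.24 mm² minus the doubly-counted overlap 16.43 mm² gives 721.81 mm² — area = 721.81 mm²; (whole slice rotated 35° about Z — lengths, areas and connectivity unchanged). At z = 23.4: the cylinder does not reach this height (z outside [0, 23]); the r=2.5 cylinder at (10.5, -1.5) contributes a regular 8-gon of circumradius 2.5 (area = (8/2)·2.500²·sin(360°/8) = 17.68 mm²); the cube at (10.5, -2) (footprint 16.5×21) is included at this height (area 346.50 mm²); Merging all regions: the regions partially overlap — summed areas 364.18 mm² minus the doubly-counted overlap 5.62 mm² gives 358.56 mm² — area = 358.56 mm²; (whole slice rotated 35° about Z — lengths, areas and connectivity unchanged). Checking containment: the cross-section at z = 23.4 is a subset of the cross-section at z = 21.9.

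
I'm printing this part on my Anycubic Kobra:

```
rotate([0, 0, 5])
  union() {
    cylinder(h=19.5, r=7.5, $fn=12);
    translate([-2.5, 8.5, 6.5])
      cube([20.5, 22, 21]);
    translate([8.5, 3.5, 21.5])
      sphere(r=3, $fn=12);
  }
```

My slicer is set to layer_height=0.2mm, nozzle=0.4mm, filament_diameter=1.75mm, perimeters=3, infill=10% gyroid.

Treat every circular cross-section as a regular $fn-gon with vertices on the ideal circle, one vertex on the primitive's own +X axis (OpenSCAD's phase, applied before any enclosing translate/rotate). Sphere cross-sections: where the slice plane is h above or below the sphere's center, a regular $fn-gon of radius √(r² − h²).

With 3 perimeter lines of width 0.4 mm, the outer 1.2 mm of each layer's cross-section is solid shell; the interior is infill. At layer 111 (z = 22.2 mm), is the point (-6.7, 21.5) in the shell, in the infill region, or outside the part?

outside

At z = 22.2 mm: the cylinder is not intersected at this z (z outside [0, 19.5]); the cube at (-2.5, 8.5) (footprint 20.5×22) is included at this height; the r=3 sphere at (8.5, 3.5) contributes a regular 12-gon of circumradius √(3²−0.7²) = 2.917; Combining (union): the 2 present regions are separate (no shared area or edge), so areas and boundary lengths simply add and each stays a separate island — 2 connected regions; (rotated 5° about Z; rotation is an isometry so areas/perimeters/island counts are preserved). Overall, the cross-section has 2 separate islands. Undo the 5° rotation: the query point maps to (-4.801, 22.002) in the un-rotated model frame. The nearest boundary edge runs (-2.50, 8.50)→(-2.50, 30.50); distance from the point to it = 2.30 mm. The point is not inside any of the regions above, so it lies outside the cross-section (2.30 mm from the nearest boundary).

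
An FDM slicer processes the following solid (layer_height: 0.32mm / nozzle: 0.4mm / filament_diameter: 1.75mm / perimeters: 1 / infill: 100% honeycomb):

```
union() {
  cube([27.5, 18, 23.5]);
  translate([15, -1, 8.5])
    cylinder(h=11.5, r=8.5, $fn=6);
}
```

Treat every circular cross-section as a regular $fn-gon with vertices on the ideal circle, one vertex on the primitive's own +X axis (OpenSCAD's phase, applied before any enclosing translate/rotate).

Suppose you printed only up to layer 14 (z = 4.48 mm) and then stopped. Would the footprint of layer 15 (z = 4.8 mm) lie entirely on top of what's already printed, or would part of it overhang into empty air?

entirely on top

Compare the two slices. At z = 4.48: the cube is present — its section is the full 27.5×18 rectangle (area 495.00 mm²); the cylinder at (15, -1) is absent (z outside [8.5, 20]); Combining (union): only the 27.5×18 cube is present, so the union is just that shape — area = 495.00 mm². At z = 4.8: the cube (footprint 27.5×18) is included at this height (area 495.00 mm²); the cylinder at (15, -1) is not intersected at this z (z outside [8.5, 20]); Merging all regions: only the 27.5×18 cube is present, so the union is just that shape — area = 495.00 mm². Checking containment: the cross-section at z = 4.8 is a subset of the cross-section at z = 4.48.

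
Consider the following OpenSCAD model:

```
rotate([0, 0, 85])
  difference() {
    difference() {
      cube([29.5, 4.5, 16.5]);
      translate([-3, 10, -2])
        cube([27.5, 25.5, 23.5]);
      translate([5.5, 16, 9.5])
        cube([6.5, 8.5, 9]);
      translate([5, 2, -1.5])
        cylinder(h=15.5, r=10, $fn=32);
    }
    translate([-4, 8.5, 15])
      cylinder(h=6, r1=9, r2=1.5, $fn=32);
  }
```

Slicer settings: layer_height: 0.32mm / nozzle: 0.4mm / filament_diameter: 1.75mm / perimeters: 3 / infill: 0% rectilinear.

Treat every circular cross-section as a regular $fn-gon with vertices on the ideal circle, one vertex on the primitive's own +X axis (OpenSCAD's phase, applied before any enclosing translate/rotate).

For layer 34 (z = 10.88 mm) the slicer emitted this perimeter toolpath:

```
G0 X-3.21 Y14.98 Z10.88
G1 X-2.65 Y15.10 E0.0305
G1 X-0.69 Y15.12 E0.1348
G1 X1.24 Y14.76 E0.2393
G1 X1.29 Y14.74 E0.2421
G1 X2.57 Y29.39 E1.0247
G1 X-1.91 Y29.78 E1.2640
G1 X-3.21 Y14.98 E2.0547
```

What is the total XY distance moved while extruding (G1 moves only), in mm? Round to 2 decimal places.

Sum the Euclidean lengths of each G1 segment: total = 38.61 mm.

38.61 mm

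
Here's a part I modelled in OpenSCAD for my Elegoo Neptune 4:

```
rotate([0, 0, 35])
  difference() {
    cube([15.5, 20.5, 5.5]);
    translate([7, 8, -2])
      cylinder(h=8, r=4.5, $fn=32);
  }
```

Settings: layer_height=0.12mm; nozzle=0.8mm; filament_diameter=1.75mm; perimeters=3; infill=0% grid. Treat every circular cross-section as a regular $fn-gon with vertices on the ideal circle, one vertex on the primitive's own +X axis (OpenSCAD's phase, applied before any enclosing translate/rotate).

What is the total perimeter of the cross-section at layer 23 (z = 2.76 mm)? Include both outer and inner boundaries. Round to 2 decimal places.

100.23 mm

At z = 2.76 mm: the cube is present — its section is the full 15.5×20.5 rectangle (perimeter 72.00 mm); the cylinder at (7, 8): section is a regular 32-gon, circumradius r=4.5 (perimeter = 2·32·4.500·sin(180°/32) = 28.23 mm); After the difference (first − rest): starting from the 15.5×20.5 cube, the r=4.5 cylinder at (7, 8) lies wholly inside it (removes its full 63.21 mm² and its 28.23 mm outline becomes a hole wall) — boundary (outer + 1 inner loop) = 100.23 mm; (whole slice rotated 35° about Z — lengths, areas and connectivity unchanged). Overall, the cross-section is one region with 1 hole. Total boundary length (outer + inner) = 100.23 mm.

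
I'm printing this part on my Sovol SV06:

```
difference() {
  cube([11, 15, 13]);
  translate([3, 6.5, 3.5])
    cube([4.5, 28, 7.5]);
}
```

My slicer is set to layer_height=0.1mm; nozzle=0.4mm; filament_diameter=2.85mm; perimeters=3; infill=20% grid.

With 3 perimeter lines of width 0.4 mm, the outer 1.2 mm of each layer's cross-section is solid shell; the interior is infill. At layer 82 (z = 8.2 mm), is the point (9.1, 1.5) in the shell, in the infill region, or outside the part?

At z = 8.2 mm: the 11×15 cube contributes its full rectangle; the 4.5×28 cube at (3, 6.5) contributes its full rectangle; Subtracting the remaining from the first: starting from the 11×15 cube, the 4.5×28 cube at (3, 6.5) partially overlaps it — only the 38.25 mm² overlap (of its 126.00 mm²) is removed, clipping the outline — 1 connected region. Overall, the cross-section is a single solid region. The nearest boundary edge runs (11.00, 0.00)→(0.00, 0.00); distance from the point to it = 1.50 mm. The point is inside the cross-section and 1.50 mm from the nearest boundary — more than the 1.2 mm shell width (3 × 0.4), so it's in the infill interior.

infill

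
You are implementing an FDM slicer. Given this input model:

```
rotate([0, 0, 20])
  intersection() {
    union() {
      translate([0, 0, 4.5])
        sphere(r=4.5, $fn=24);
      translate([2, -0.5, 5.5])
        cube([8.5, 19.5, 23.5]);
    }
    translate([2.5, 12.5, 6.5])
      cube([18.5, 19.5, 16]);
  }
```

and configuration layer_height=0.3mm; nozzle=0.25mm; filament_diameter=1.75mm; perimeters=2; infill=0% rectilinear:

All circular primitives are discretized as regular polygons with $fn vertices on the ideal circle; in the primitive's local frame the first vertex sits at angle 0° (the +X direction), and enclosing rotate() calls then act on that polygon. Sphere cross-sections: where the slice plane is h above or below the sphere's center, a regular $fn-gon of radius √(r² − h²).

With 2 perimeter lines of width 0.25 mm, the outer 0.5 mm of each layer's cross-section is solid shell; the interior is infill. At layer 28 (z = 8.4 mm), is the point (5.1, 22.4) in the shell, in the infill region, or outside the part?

At z = 8.4 mm: the r=4.5 sphere slices to a regular 24-gon of circumradius 2.245 (√(r²−h²) with h=3.9 from center); the cube at (2, -0.5) is present — its section is the full 8.5×19.5 rectangle; Merging all regions: the regions partially overlap (shared area 0.26 mm²), so overlapping operands fuse into one piece — 1 connected region; the cube at (2.5, 12.5) is present — its section is the full 18.5×19.5 rectangle; Taking the intersection: the 18.5×19.5 cube at (2.5, 12.5) partially overlaps that combined region; clipping to the common part keeps 52.00 mm² — 1 connected region; (whole slice rotated 20° about Z — lengths, areas and connectivity unchanged). Overall, the cross-section is a single solid region. Undo the 20° rotation: the query point maps to (12.454, 19.305) in the un-rotated model frame. The nearest boundary edge runs (10.50, 19.00)→(10.50, 12.50); distance from the point to it = 1.98 mm. The point is not inside any of the regions above, so it lies outside the cross-section (1.98 mm from the nearest boundary).

outside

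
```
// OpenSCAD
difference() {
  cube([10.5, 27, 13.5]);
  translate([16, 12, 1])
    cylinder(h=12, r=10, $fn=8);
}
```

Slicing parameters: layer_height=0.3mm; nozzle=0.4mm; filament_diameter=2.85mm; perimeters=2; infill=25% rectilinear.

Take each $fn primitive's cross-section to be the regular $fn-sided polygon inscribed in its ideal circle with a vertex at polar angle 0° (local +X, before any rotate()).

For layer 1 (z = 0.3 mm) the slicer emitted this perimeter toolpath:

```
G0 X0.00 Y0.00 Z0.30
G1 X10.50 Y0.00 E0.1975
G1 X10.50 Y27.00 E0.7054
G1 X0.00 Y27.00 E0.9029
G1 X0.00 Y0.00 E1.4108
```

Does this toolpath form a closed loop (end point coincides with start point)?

Start point (G0): (0.00, 0.00). End point (last G1): the path returns to the start — closed.

yes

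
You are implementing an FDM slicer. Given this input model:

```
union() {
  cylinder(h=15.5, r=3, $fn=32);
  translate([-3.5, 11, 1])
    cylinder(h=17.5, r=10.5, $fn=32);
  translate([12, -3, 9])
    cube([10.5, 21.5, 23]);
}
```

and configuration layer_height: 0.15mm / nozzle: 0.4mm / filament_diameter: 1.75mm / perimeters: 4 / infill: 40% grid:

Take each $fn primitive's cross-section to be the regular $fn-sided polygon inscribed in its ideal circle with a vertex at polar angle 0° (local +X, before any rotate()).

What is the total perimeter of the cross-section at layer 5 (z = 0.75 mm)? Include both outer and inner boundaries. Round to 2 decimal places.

18.82 mm

At z = 0.75 mm: the r=3 cylinder gives a regular 32-gon of circumradius 3 (constant along its height) (perimeter = 2·32·3.000·sin(180°/32) = 18.82 mm); the cylinder at (-3.5, 11) does not reach this height (z outside [1, 18.5]); the cube at (12, -3) is absent (z outside [9, 32]); Merging all regions: only the r=3 cylinder is present, so the union is just that shape — boundary = 18.82 mm. Overall, the cross-section is a single solid region. Total boundary length (outer) = 18.82 mm.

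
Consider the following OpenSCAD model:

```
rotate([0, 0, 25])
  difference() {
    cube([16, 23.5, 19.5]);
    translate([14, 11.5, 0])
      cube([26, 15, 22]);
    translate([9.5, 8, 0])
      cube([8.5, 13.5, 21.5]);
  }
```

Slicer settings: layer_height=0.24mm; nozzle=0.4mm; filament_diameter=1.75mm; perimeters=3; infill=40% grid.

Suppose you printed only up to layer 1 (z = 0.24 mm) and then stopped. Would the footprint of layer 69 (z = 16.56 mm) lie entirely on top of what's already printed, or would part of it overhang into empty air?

entirely on top

Compare the two slices. At z = 0.24: the cube is present — its section is the full 16×23.5 rectangle (area 376.00 mm²); the cube at (14, 11.5) (footprint 26×15) is included at this height (area 390.00 mm²); the cube at (9.5, 8) (footprint 8.5×13.5) is included at this height (area 114.75 mm²); Taking the first minus the rest: starting from the 16×23.5 cube (376.00 mm²), the 26×15 cube at (14, 11.5) partially overlaps it — only the 24.00 mm² overlap (of its 390.00 mm²) is removed, clipping the outline; the 8.5×13.5 cube at (9.5, 8) partially overlaps it — only the 67.75 mm² overlap (of its 114.75 mm²) is removed, clipping the outline — area = 284.25 mm²; (rotated 25° about Z; rotation is an isometry so areas/perimeters/island counts are preserved). At z = 16.56: the cube is present — its section is the full 16×23.5 rectangle (area 376.00 mm²); the 26×15 cube at (14, 11.5) contributes its full rectangle (area 390.00 mm²); the 8.5×13.5 cube at (9.5, 8) contributes its full rectangle (area 114.75 mm²); Subtracting the remaining from the first: starting from the 16×23.5 cube (376.00 mm²), the 26×15 cube at (14, 11.5) partially overlaps it — only the 24.00 mm² overlap (of its 390.00 mm²) is removed, clipping the outline; the 8.5×13.5 cube at (9.5, 8) partially overlaps it — only the 67.75 mm² overlap (of its 114.75 mm²) is removed, clipping the outline — area = 284.25 mm²; (rotated 25° about Z; rotation is an isometry so areas/perimeters/island counts are preserved). Checking containment: the cross-section at z = 16.56 is a subset of the cross-section at z = 0.24.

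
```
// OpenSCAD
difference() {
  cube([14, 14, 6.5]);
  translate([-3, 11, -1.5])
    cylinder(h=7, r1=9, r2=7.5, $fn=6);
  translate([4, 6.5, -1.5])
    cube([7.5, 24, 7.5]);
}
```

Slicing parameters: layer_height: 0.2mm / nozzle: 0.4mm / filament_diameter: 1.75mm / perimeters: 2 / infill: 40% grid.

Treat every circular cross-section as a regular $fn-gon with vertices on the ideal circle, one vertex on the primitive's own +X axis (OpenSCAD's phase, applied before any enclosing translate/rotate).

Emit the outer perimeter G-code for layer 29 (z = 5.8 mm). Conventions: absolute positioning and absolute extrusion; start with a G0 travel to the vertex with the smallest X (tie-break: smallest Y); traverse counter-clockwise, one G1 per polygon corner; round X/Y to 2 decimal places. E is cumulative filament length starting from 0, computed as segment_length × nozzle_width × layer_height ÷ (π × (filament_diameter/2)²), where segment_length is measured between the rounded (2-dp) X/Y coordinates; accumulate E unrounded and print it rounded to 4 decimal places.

G0 X0.00 Y0.00 Z5.80
G1 X14.00 Y0.00 E0.4656
G1 X14.00 Y14.00 E0.9313
G1 X11.50 Y14.00 E1.0144
G1 X11.50 Y6.50 E1.2639
G1 X4.00 Y6.50 E1.5133
G1 X4.00 Y14.00 E1.7628
G1 X0.00 Y14.00 E1.8958
G1 X0.00 Y0.00 E2.3615

At z = 5.8 mm: the cube is present — its section is the full 14×14 rectangle; the cone at (-3, 11) is absent (z outside [-1.5, 5.5]); the 7.5×24 cube at (4, 6.5) contributes its full rectangle; Taking the first minus the rest: starting from the 14×14 cube, the 7.5×24 cube at (4, 6.5) partially overlaps it — only the 56.25 mm² overlap (of its 180.00 mm²) is removed, clipping the outline — 1 connected region. The outline is a single polygon with 8 vertices. Extrusion per mm of travel: 0.4 × 0.2 / (π × 0.875²) = 0.033260. Accumulating E over each segment gives final E = 2.3615.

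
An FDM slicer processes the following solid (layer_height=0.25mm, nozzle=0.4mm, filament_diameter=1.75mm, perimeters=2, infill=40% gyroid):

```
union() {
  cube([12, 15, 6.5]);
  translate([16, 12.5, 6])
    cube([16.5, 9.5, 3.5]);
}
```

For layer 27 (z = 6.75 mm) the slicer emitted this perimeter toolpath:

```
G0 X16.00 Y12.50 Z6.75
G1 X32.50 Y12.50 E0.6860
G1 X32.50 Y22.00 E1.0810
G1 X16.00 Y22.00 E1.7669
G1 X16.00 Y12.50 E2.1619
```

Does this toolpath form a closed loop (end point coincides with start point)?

Start point (G0): (16.00, 12.50). End point (last G1): the path returns to the start — closed.

yes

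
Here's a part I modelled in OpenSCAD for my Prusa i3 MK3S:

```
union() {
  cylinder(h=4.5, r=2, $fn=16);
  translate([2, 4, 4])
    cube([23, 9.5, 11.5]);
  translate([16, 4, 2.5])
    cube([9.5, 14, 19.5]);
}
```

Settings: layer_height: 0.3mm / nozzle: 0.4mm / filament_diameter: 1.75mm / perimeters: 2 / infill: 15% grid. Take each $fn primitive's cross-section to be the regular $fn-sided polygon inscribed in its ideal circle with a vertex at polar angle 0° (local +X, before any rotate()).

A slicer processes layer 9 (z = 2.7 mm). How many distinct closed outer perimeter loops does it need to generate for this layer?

At z = 2.7 mm: the cylinder: section is a regular 16-gon, circumradius r=2; the cube at (2, 4) is not intersected at this z (z outside [4, 15.5]); the cube at (16, 4) is present — its section is the full 9.5×14 rectangle; Merging all regions: the 2 present regions are separate (no shared area or edge), so areas and boundary lengths simply add and each stays a separate island — 2 connected regions. The result has 2 disconnected regions.

2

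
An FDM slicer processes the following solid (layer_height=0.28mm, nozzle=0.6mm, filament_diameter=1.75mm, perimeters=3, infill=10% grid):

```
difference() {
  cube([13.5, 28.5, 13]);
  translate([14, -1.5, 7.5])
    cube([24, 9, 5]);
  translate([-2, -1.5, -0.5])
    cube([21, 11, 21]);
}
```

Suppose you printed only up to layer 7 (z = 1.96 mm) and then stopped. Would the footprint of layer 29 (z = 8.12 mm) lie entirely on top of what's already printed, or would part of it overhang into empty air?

Compare the two slices. At z = 1.96: the cube (footprint 13.5×28.5) is included at this height (area 384.75 mm²); the cube at (14, -1.5) is not intersected at this z (z outside [7.5, 12.5]); the 21×11 cube at (-2, -1.5) contributes its full rectangle (area 231.00 mm²); Taking the first minus the rest: starting from the 13.5×28.5 cube (384.75 mm²), the 21×11 cube at (-2, -1.5) partially overlaps it — only the 128.25 mm² overlap (of its 231.00 mm²) is removed, clipping the outline — area = 256.50 mm². At z = 8.12: the cube is present — its section is the full 13.5×28.5 rectangle (area 384.75 mm²); the 24×9 cube at (14, -1.5) contributes its full rectangle (area 216.00 mm²); the 21×11 cube at (-2, -1.5) contributes its full rectangle (area 231.00 mm²); Taking the first minus the rest: starting from the 13.5×28.5 cube (384.75 mm²), the 24×9 cube at (14, -1.5) misses the remaining region (no effect); the 21×11 cube at (-2, -1.5) partially overlaps it — only the 128.25 mm² overlap (of its 231.00 mm²) is removed, clipping the outline — area = 256.50 mm². Checking containment: the cross-section at z = 8.12 is a subset of the cross-section at z = 1.96.

entirely on top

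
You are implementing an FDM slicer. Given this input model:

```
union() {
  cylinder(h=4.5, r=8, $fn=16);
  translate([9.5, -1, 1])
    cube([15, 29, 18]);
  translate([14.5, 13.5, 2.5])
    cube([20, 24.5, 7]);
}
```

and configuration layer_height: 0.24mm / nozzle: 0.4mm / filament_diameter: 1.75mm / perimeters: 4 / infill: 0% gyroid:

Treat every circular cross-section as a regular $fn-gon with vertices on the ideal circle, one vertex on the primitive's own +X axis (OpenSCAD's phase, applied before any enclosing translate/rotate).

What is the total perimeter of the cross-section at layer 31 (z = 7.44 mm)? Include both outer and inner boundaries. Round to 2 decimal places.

128.00 mm

At z = 7.44 mm: the cylinder is not intersected at this z (z outside [0, 4.5]); the 15×29 cube at (9.5, -1) contributes its full rectangle (perimeter 88.00 mm); the cube at (14.5, 13.5) is present — its section is the full 20×24.5 rectangle (perimeter 89.00 mm); Merging all regions: the regions partially overlap (shared area 145.00 mm²), so the edge portions inside another operand are dropped and the merged outline is re-measured after clipping — boundary = 128.00 mm. Overall, the cross-section is a single solid region. Total boundary length (outer) = 128.00 mm.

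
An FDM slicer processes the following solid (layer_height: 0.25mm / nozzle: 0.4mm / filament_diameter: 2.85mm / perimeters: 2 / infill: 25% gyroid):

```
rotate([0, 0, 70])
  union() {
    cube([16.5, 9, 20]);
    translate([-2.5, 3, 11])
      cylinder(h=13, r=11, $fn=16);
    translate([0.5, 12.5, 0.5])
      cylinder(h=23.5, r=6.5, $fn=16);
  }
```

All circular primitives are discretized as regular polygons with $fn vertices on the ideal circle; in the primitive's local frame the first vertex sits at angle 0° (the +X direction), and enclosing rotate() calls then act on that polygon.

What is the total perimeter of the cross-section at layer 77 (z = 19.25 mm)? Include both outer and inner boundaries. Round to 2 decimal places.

At z = 19.25 mm: the cube is present — its section is the full 16.5×9 rectangle (perimeter 51.00 mm); the r=11 cylinder at (-2.5, 3) contributes a regular 16-gon of circumradius 11 (perimeter = 2·16·11.000·sin(180°/16) = 68.67 mm); the r=6.5 cylinder at (0.5, 12.5) contributes a regular 16-gon of circumradius 6.5 (perimeter = 2·16·6.500·sin(180°/16) = 40.58 mm); Combining (union): the regions partially overlap (shared area 138.91 mm²), so the edge portions inside another operand are dropped and the merged outline is re-measured after clipping — boundary = 95.87 mm; (rotated 70° about Z; rotation is an isometry so areas/perimeters/island counts are preserved). Overall, the cross-section is a single solid region. Total boundary length (outer) = 95.87 mm.

95.87 mm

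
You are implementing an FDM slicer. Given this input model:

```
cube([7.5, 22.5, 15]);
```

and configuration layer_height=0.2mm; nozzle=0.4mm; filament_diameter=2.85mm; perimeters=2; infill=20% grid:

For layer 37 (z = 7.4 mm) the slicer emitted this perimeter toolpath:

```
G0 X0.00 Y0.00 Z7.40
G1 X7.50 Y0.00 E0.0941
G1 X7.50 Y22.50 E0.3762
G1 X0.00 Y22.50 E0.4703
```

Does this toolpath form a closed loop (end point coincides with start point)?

no

Start point (G0): (0.00, 0.00). End point (last G1): the path does not return to the start — open.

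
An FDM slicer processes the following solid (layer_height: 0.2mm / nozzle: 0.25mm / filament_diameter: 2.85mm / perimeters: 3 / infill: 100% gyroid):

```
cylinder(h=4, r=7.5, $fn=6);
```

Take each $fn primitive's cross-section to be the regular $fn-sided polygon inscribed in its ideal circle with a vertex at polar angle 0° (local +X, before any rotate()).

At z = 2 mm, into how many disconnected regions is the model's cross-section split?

1

At z = 2 mm: the r=7.5 cylinder gives a regular 6-gon of circumradius 7.5 (constant along its height). The result has 1 disconnected region.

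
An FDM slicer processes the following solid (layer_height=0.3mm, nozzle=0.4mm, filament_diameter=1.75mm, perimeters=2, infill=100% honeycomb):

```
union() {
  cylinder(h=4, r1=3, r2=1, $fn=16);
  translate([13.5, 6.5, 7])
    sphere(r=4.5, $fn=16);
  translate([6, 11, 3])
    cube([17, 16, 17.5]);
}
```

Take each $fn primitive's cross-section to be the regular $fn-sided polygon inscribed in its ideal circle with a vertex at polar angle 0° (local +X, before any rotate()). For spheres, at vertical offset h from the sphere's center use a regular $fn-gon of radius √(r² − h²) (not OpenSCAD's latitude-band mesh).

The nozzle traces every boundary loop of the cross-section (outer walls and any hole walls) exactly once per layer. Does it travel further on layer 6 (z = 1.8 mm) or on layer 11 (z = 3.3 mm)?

layer 11 (z = 3.3 mm)

Layer 6 (z = 1.8): the cone (r1=3→r2=1) has section circumradius 2.100 here — a regular 16-gon (perimeter = 2·16·2.100·sin(180°/16) = 13.11 mm); the sphere at (13.5, 6.5) is absent (|z−center|=5.200 > r=4.5); the cube at (6, 11) does not reach this height (z outside [3, 20.5]); Taking the union: only the cone is present, so the union is just that shape — boundary = 13.11 mm. So its perimeter = 13.11 mm. Layer 11 (z = 3.3): the cone (r1=3→r2=1) has section circumradius 1.350 here — a regular 16-gon (perimeter = 2·16·1.350·sin(180°/16) = 8.43 mm); the r=4.5 sphere at (13.5, 6.5) contributes a regular 16-gon of circumradius √(4.5²−3.7²) = 2.561 (perimeter = 2·16·2.561·sin(180°/16) = 15.99 mm); the 17×16 cube at (6, 11) contributes its full rectangle (perimeter 66.00 mm); Combining (union): the 3 present regions are separate (no shared area or edge), so areas and boundary lengths simply add and each stays a separate island — boundary = 90.42 mm. So its perimeter = 90.42 mm. Layer 11 is larger (90.42 vs 13.11 mm).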